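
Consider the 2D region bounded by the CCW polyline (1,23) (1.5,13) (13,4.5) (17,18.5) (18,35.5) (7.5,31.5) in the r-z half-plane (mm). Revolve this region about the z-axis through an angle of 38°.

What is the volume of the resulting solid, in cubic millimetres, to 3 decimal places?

Volume = 2304.569 mm³

Profile (r,z), 6 vertices: (1,23) (1.5,13) (13,4.5) (17,18.5) (18,35.5) (7.5,31.5)
edge 0: (1,23)→(1.5,13)  cross = 1·13 − 1.5·23 = -21.5000; (r_i+r_j)·cross = 2.5·-21.5000 = -53.7500
edge 1: (1.5,13)→(13,4.5)  cross = 1.5·4.5 − 13·13 = -162.2500; (r_i+r_j)·cross = 14.5·-162.2500 = -2352.6250
edge 2: (13,4.5)→(17,18.5)  cross = 13·18.5 − 17·4.5 = 164.0000; (r_i+r_j)·cross = 30·164.0000 = 4920.0000
edge 3: (17,18.5)→(18,35.5)  cross = 17·35.5 − 18·18.5 = 270.5000; (r_i+r_j)·cross = 35·270.5000 = 9467.5000
edge 4: (18,35.5)→(7.5,31.5)  cross = 18·31.5 − 7.5·35.5 = 300.7500; (r_i+r_j)·cross = 25.5·300.7500 = 7669.1250
edge 5: (7.5,31.5)→(1,23)  cross = 7.5·23 − 1·31.5 = 141.0000; (r_i+r_j)·cross = 8.5·141.0000 = 1198.5000
Σcross = 692.5000 → A = |Σcross|/2 = 346.2500 mm²
Σ(r_i+r_j)·cross = 20848.7500 → first moment M = |Σ|/6 = 3474.7917
R_c = M/A = 3474.7917/346.2500 = 10.0355 mm
θ = 38° = 0.663225 rad
V = θ·R_c·A = 0.663225·10.0355·346.2500 = 2304.569 mm³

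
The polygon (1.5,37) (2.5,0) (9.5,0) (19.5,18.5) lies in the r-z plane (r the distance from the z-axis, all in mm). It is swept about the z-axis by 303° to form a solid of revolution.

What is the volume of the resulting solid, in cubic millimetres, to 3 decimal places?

Volume = 17006.885 mm³

Profile (r,z), 4 vertices: (1.5,37) (2.5,0) (9.5,0) (19.5,18.5)
edge 0: (1.5,37)→(2.5,0)  cross = 1.5·0 − 2.5·37 = -92.5000; (r_i+r_j)·cross = 4·-92.5000 = -370.0000
edge 1: (2.5,0)→(9.5,0)  cross = 2.5·0 − 9.5·0 = 0.0000; (r_i+r_j)·cross = 12·0.0000 = 0.0000
edge 2: (9.5,0)→(19.5,18.5)  cross = 9.5·18.5 − 19.5·0 = 175.7500; (r_i+r_j)·cross = 29·175.7500 = 5096.7500
edge 3: (19.5,18.5)→(1.5,37)  cross = 19.5·37 − 1.5·18.5 = 693.7500; (r_i+r_j)·cross = 21·693.7500 = 14568.7500
Σcross = 777.0000 → A = |Σcross|/2 = 388.5000 mm²
Σ(r_i+r_j)·cross = 19295.5000 → first moment M = |Σ|/6 = 3215.9167
R_c = M/A = 3215.9167/388.5000 = 8.2778 mm
θ = 303° = 5.288348 rad
V = θ·R_c·A = 5.288348·8.2778·388.5000 = 17006.885 mm³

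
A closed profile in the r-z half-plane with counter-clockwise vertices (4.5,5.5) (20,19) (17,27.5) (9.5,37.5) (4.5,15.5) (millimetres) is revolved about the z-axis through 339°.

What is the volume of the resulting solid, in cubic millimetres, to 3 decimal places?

Volume = 16826.382 mm³

Profile (r,z), 5 vertices: (4.5,5.5) (20,19) (17,27.5) (9.5,37.5) (4.5,15.5)
edge 0: (4.5,5.5)→(20,19)  cross = 4.5·19 − 20·5.5 = -24.5000; (r_i+r_j)·cross = 24.5·-24.5000 = -600.2500
edge 1: (20,19)→(17,27.5)  cross = 20·27.5 − 17·19 = 227.0000; (r_i+r_j)·cross = 37·227.0000 = 8399.0000
edge 2: (17,27.5)→(9.5,37.5)  cross = 17·37.5 − 9.5·27.5 = 376.2500; (r_i+r_j)·cross = 26.5·376.2500 = 9970.6250
edge 3: (9.5,37.5)→(4.5,15.5)  cross = 9.5·15.5 − 4.5·37.5 = -21.5000; (r_i+r_j)·cross = 14·-21.5000 = -301.0000
edge 4: (4.5,15.5)→(4.5,5.5)  cross = 4.5·5.5 − 4.5·15.5 = -45.0000; (r_i+r_j)·cross = 9·-45.0000 = -405.0000
Σcross = 512.2500 → A = |Σcross|/2 = 256.1250 mm²
Σ(r_i+r_j)·cross = 17063.3750 → first moment M = |Σ|/6 = 2843.8958
R_c = M/A = 2843.8958/256.1250 = 11.1035 mm
θ = 339° = 5.916666 rad
V = θ·R_c·A = 5.916666·11.1035·256.1250 = 16826.382 mm³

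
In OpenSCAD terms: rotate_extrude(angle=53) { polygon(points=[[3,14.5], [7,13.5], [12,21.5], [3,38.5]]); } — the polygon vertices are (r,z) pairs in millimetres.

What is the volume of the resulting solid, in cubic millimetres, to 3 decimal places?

Profile (r,z), 4 vertices: (3,14.5) (7,13.5) (12,21.5) (3,38.5)
edge 0: (3,14.5)→(7,13.5)  cross = 3·13.5 − 7·14.5 = -61.0000; (r_i+r_j)·cross = 10·-61.0000 = -610.0000
edge 1: (7,13.5)→(12,21.5)  cross = 7·21.5 − 12·13.5 = -11.5000; (r_i+r_j)·cross = 19·-11.5000 = -218.5000
edge 2: (12,21.5)→(3,38.5)  cross = 12·38.5 − 3·21.5 = 397.5000; (r_i+r_j)·cross = 15·397.5000 = 5962.5000
edge 3: (3,38.5)→(3,14.5)  cross = 3·14.5 − 3·38.5 = -72.0000; (r_i+r_j)·cross = 6·-72.0000 = -432.0000
Σcross = 253.0000 → A = |Σcross|/2 = 126.5000 mm²
Σ(r_i+r_j)·cross = 4702.0000 → first moment M = |Σ|/6 = 783.6667
R_c = M/A = 783.6667/126.5000 = 6.1950 mm
θ = 53° = 0.925025 rad
V = θ·R_c·A = 0.925025·6.1950·126.5000 = 724.911 mm³

Volume = 724.911 mm³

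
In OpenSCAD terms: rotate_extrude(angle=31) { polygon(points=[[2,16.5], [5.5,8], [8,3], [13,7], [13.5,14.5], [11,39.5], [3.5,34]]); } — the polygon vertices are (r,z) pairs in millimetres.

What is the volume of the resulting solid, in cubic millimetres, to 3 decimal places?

Volume = 1277.334 mm³

Profile (r,z), 7 vertices: (2,16.5) (5.5,8) (8,3) (13,7) (13.5,14.5) (11,39.5) (3.5,34)
edge 0: (2,16.5)→(5.5,8)  cross = 2·8 − 5.5·16.5 = -74.7500; (r_i+r_j)·cross = 7.5·-74.7500 = -560.6250
edge 1: (5.5,8)→(8,3)  cross = 5.5·3 − 8·8 = -47.5000; (r_i+r_j)·cross = 13.5·-47.5000 = -641.2500
edge 2: (8,3)→(13,7)  cross = 8·7 − 13·3 = 17.0000; (r_i+r_j)·cross = 21·17.0000 = 357.0000
edge 3: (13,7)→(13.5,14.5)  cross = 13·14.5 − 13.5·7 = 94.0000; (r_i+r_j)·cross = 26.5·94.0000 = 2491.0000
edge 4: (13.5,14.5)→(11,39.5)  cross = 13.5·39.5 − 11·14.5 = 373.7500; (r_i+r_j)·cross = 24.5·373.7500 = 9156.8750
edge 5: (11,39.5)→(3.5,34)  cross = 11·34 − 3.5·39.5 = 235.7500; (r_i+r_j)·cross = 14.5·235.7500 = 3418.3750
edge 6: (3.5,34)→(2,16.5)  cross = 3.5·16.5 − 2·34 = -10.2500; (r_i+r_j)·cross = 5.5·-10.2500 = -56.3750
Σcross = 588.0000 → A = |Σcross|/2 = 294.0000 mm²
Σ(r_i+r_j)·cross = 14165.0000 → first moment M = |Σ|/6 = 2360.8333
R_c = M/A = 2360.8333/294.0000 = 8.0300 mm
θ = 31° = 0.541052 rad
V = θ·R_c·A = 0.541052·8.0300·294.0000 = 1277.334 mm³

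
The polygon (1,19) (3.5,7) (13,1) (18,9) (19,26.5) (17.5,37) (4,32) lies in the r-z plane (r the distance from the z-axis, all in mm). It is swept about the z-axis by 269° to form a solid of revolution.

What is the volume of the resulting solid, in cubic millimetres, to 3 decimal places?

Profile (r,z), 7 vertices: (1,19) (3.5,7) (13,1) (18,9) (19,26.5) (17.5,37) (4,32)
edge 0: (1,19)→(3.5,7)  cross = 1·7 − 3.5·19 = -59.5000; (r_i+r_j)·cross = 4.5·-59.5000 = -267.7500
edge 1: (3.5,7)→(13,1)  cross = 3.5·1 − 13·7 = -87.5000; (r_i+r_j)·cross = 16.5·-87.5000 = -1443.7500
edge 2: (13,1)→(18,9)  cross = 13·9 − 18·1 = 99.0000; (r_i+r_j)·cross = 31·99.0000 = 3069.0000
edge 3: (18,9)→(19,26.5)  cross = 18·26.5 − 19·9 = 306.0000; (r_i+r_j)·cross = 37·306.0000 = 11322.0000
edge 4: (19,26.5)→(17.5,37)  cross = 19·37 − 17.5·26.5 = 239.2500; (r_i+r_j)·cross = 36.5·239.2500 = 8732.6250
edge 5: (17.5,37)→(4,32)  cross = 17.5·32 − 4·37 = 412.0000; (r_i+r_j)·cross = 21.5·412.0000 = 8858.0000
edge 6: (4,32)→(1,19)  cross = 4·19 − 1·32 = 44.0000; (r_i+r_j)·cross = 5·44.0000 = 220.0000
Σcross = 953.2500 → A = |Σcross|/2 = 476.6250 mm²
Σ(r_i+r_j)·cross = 30490.1250 → first moment M = |Σ|/6 = 5081.6875
R_c = M/A = 5081.6875/476.6250 = 10.6618 mm
θ = 269° = 4.694936 rad
V = θ·R_c·A = 4.694936·10.6618·476.6250 = 23858.196 mm³

Volume = 23858.196 mm³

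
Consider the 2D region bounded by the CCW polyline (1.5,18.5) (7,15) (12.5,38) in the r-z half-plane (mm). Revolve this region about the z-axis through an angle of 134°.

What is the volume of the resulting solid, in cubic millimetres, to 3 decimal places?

Volume = 1193.050 mm³

Profile (r,z), 3 vertices: (1.5,18.5) (7,15) (12.5,38)
edge 0: (1.5,18.5)→(7,15)  cross = 1.5·15 − 7·18.5 = -107.0000; (r_i+r_j)·cross = 8.5·-107.0000 = -909.5000
edge 1: (7,15)→(12.5,38)  cross = 7·38 − 12.5·15 = 78.5000; (r_i+r_j)·cross = 19.5·78.5000 = 1530.7500
edge 2: (12.5,38)→(1.5,18.5)  cross = 12.5·18.5 − 1.5·38 = 174.2500; (r_i+r_j)·cross = 14·174.2500 = 2439.5000
Σcross = 145.7500 → A = |Σcross|/2 = 72.8750 mm²
Σ(r_i+r_j)·cross = 3060.7500 → first moment M = |Σ|/6 = 510.1250
R_c = M/A = 510.1250/72.8750 = 7.0000 mm
θ = 134° = 2.338741 rad
V = θ·R_c·A = 2.338741·7.0000·72.8750 = 1193.050 mm³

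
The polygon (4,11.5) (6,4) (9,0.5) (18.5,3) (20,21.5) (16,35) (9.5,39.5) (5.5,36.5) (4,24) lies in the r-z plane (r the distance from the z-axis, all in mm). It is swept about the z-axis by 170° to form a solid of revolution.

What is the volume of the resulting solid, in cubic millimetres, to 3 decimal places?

Volume = 16976.156 mm³

Profile (r,z), 9 vertices: (4,11.5) (6,4) (9,0.5) (18.5,3) (20,21.5) (16,35) (9.5,39.5) (5.5,36.5) (4,24)
edge 0: (4,11.5)→(6,4)  cross = 4·4 − 6·11.5 = -53.0000; (r_i+r_j)·cross = 10·-53.0000 = -530.0000
edge 1: (6,4)→(9,0.5)  cross = 6·0.5 − 9·4 = -33.0000; (r_i+r_j)·cross = 15·-33.0000 = -495.0000
edge 2: (9,0.5)→(18.5,3)  cross = 9·3 − 18.5·0.5 = 17.7500; (r_i+r_j)·cross = 27.5·17.7500 = 488.1250
edge 3: (18.5,3)→(20,21.5)  cross = 18.5·21.5 − 20·3 = 337.7500; (r_i+r_j)·cross = 38.5·337.7500 = 13003.3750
edge 4: (20,21.5)→(16,35)  cross = 20·35 − 16·21.5 = 356.0000; (r_i+r_j)·cross = 36·356.0000 = 12816.0000
edge 5: (16,35)→(9.5,39.5)  cross = 16·39.5 − 9.5·35 = 299.5000; (r_i+r_j)·cross = 25.5·299.5000 = 7637.2500
edge 6: (9.5,39.5)→(5.5,36.5)  cross = 9.5·36.5 − 5.5·39.5 = 129.5000; (r_i+r_j)·cross = 15·129.5000 = 1942.5000
edge 7: (5.5,36.5)→(4,24)  cross = 5.5·24 − 4·36.5 = -14.0000; (r_i+r_j)·cross = 9.5·-14.0000 = -133.0000
edge 8: (4,24)→(4,11.5)  cross = 4·11.5 − 4·24 = -50.0000; (r_i+r_j)·cross = 8·-50.0000 = -400.0000
Σcross = 990.5000 → A = |Σcross|/2 = 495.2500 mm²
Σ(r_i+r_j)·cross = 34329.2500 → first moment M = |Σ|/6 = 5721.5417
R_c = M/A = 5721.5417/495.2500 = 11.5528 mm
θ = 170° = 2.967060 rad
V = θ·R_c·A = 2.967060·11.5528·495.2500 = 16976.156 mm³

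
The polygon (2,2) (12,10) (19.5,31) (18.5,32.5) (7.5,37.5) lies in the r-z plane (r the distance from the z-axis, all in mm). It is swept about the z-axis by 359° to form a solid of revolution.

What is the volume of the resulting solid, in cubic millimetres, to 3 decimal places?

Profile (r,z), 5 vertices: (2,2) (12,10) (19.5,31) (18.5,32.5) (7.5,37.5)
edge 0: (2,2)→(12,10)  cross = 2·10 − 12·2 = -4.0000; (r_i+r_j)·cross = 14·-4.0000 = -56.0000
edge 1: (12,10)→(19.5,31)  cross = 12·31 − 19.5·10 = 177.0000; (r_i+r_j)·cross = 31.5·177.0000 = 5575.5000
edge 2: (19.5,31)→(18.5,32.5)  cross = 19.5·32.5 − 18.5·31 = 60.2500; (r_i+r_j)·cross = 38·60.2500 = 2289.5000
edge 3: (18.5,32.5)→(7.5,37.5)  cross = 18.5·37.5 − 7.5·32.5 = 450.0000; (r_i+r_j)·cross = 26·450.0000 = 11700.0000
edge 4: (7.5,37.5)→(2,2)  cross = 7.5·2 − 2·37.5 = -60.0000; (r_i+r_j)·cross = 9.5·-60.0000 = -570.0000
Σcross = 623.2500 → A = |Σcross|/2 = 311.6250 mm²
Σ(r_i+r_j)·cross = 18939.0000 → first moment M = |Σ|/6 = 3156.5000
R_c = M/A = 3156.5000/311.6250 = 10.1292 mm
θ = 359° = 6.265732 rad
V = θ·R_c·A = 6.265732·10.1292·311.6250 = 19777.783 mm³

Volume = 19777.783 mm³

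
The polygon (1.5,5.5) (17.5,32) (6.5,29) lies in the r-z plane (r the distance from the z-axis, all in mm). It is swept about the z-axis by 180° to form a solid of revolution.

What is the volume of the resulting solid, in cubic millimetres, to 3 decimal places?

Volume = 3251.156 mm³

Profile (r,z), 3 vertices: (1.5,5.5) (17.5,32) (6.5,29)
edge 0: (1.5,5.5)→(17.5,32)  cross = 1.5·32 − 17.5·5.5 = -48.2500; (r_i+r_j)·cross = 19·-48.2500 = -916.7500
edge 1: (17.5,32)→(6.5,29)  cross = 17.5·29 − 6.5·32 = 299.5000; (r_i+r_j)·cross = 24·299.5000 = 7188.0000
edge 2: (6.5,29)→(1.5,5.5)  cross = 6.5·5.5 − 1.5·29 = -7.7500; (r_i+r_j)·cross = 8·-7.7500 = -62.0000
Σcross = 243.5000 → A = |Σcross|/2 = 121.7500 mm²
Σ(r_i+r_j)·cross = 6209.2500 → first moment M = |Σ|/6 = 1034.8750
R_c = M/A = 1034.8750/121.7500 = 8.5000 mm
θ = 180° = 3.141593 rad
V = θ·R_c·A = 3.141593·8.5000·121.7500 = 3251.156 mm³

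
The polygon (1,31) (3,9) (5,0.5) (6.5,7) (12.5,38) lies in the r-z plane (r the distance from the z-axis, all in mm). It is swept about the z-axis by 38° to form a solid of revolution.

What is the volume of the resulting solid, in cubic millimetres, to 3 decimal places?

Volume = 821.280 mm³

Profile (r,z), 5 vertices: (1,31) (3,9) (5,0.5) (6.5,7) (12.5,38)
edge 0: (1,31)→(3,9)  cross = 1·9 − 3·31 = -84.0000; (r_i+r_j)·cross = 4·-84.0000 = -336.0000
edge 1: (3,9)→(5,0.5)  cross = 3·0.5 − 5·9 = -43.5000; (r_i+r_j)·cross = 8·-43.5000 = -348.0000
edge 2: (5,0.5)→(6.5,7)  cross = 5·7 − 6.5·0.5 = 31.7500; (r_i+r_j)·cross = 11.5·31.7500 = 365.1250
edge 3: (6.5,7)→(12.5,38)  cross = 6.5·38 − 12.5·7 = 159.5000; (r_i+r_j)·cross = 19·159.5000 = 3030.5000
edge 4: (12.5,38)→(1,31)  cross = 12.5·31 − 1·38 = 349.5000; (r_i+r_j)·cross = 13.5·349.5000 = 4718.2500
Σcross = 413.2500 → A = |Σcross|/2 = 206.6250 mm²
Σ(r_i+r_j)·cross = 7429.8750 → first moment M = |Σ|/6 = 1238.3125
R_c = M/A = 1238.3125/206.6250 = 5.9930 mm
θ = 38° = 0.663225 rad
V = θ·R_c·A = 0.663225·5.9930·206.6250 = 821.280 mm³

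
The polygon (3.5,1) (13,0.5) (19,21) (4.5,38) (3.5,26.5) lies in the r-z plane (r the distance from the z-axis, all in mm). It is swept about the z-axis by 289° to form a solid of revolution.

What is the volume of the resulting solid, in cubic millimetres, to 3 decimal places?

Volume = 18711.459 mm³

Profile (r,z), 5 vertices: (3.5,1) (13,0.5) (19,21) (4.5,38) (3.5,26.5)
edge 0: (3.5,1)→(13,0.5)  cross = 3.5·0.5 − 13·1 = -11.2500; (r_i+r_j)·cross = 16.5·-11.2500 = -185.6250
edge 1: (13,0.5)→(19,21)  cross = 13·21 − 19·0.5 = 263.5000; (r_i+r_j)·cross = 32·263.5000 = 8432.0000
edge 2: (19,21)→(4.5,38)  cross = 19·38 − 4.5·21 = 627.5000; (r_i+r_j)·cross = 23.5·627.5000 = 14746.2500
edge 3: (4.5,38)→(3.5,26.5)  cross = 4.5·26.5 − 3.5·38 = -13.7500; (r_i+r_j)·cross = 8·-13.7500 = -110.0000
edge 4: (3.5,26.5)→(3.5,1)  cross = 3.5·1 − 3.5·26.5 = -89.2500; (r_i+r_j)·cross = 7·-89.2500 = -624.7500
Σcross = 776.7500 → A = |Σcross|/2 = 388.3750 mm²
Σ(r_i+r_j)·cross = 22257.8750 → first moment M = |Σ|/6 = 3709.6458
R_c = M/A = 3709.6458/388.3750 = 9.5517 mm
θ = 289° = 5.044002 rad
V = θ·R_c·A = 5.044002·9.5517·388.3750 = 18711.459 mm³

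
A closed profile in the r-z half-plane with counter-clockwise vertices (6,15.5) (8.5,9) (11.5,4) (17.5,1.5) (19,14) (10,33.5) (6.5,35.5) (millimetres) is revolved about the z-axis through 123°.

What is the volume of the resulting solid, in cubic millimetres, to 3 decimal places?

Volume = 6839.248 mm³

Profile (r,z), 7 vertices: (6,15.5) (8.5,9) (11.5,4) (17.5,1.5) (19,14) (10,33.5) (6.5,35.5)
edge 0: (6,15.5)→(8.5,9)  cross = 6·9 − 8.5·15.5 = -77.7500; (r_i+r_j)·cross = 14.5·-77.7500 = -1127.3750
edge 1: (8.5,9)→(11.5,4)  cross = 8.5·4 − 11.5·9 = -69.5000; (r_i+r_j)·cross = 20·-69.5000 = -1390.0000
edge 2: (11.5,4)→(17.5,1.5)  cross = 11.5·1.5 − 17.5·4 = -52.7500; (r_i+r_j)·cross = 29·-52.7500 = -1529.7500
edge 3: (17.5,1.5)→(19,14)  cross = 17.5·14 − 19·1.5 = 216.5000; (r_i+r_j)·cross = 36.5·216.5000 = 7902.2500
edge 4: (19,14)→(10,33.5)  cross = 19·33.5 − 10·14 = 496.5000; (r_i+r_j)·cross = 29·496.5000 = 14398.5000
edge 5: (10,33.5)→(6.5,35.5)  cross = 10·35.5 − 6.5·33.5 = 137.2500; (r_i+r_j)·cross = 16.5·137.2500 = 2264.6250
edge 6: (6.5,35.5)→(6,15.5)  cross = 6.5·15.5 − 6·35.5 = -112.2500; (r_i+r_j)·cross = 12.5·-112.2500 = -1403.1250
Σcross = 538.0000 → A = |Σcross|/2 = 269.0000 mm²
Σ(r_i+r_j)·cross = 19115.1250 → first moment M = |Σ|/6 = 3185.8542
R_c = M/A = 3185.8542/269.0000 = 11.8433 mm
θ = 123° = 2.146755 rad
V = θ·R_c·A = 2.146755·11.8433·269.0000 = 6839.248 mm³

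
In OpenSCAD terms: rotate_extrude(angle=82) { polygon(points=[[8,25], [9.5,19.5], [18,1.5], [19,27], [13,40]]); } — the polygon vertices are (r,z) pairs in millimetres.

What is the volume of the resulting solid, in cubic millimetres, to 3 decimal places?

Profile (r,z), 5 vertices: (8,25) (9.5,19.5) (18,1.5) (19,27) (13,40)
edge 0: (8,25)→(9.5,19.5)  cross = 8·19.5 − 9.5·25 = -81.5000; (r_i+r_j)·cross = 17.5·-81.5000 = -1426.2500
edge 1: (9.5,19.5)→(18,1.5)  cross = 9.5·1.5 − 18·19.5 = -336.7500; (r_i+r_j)·cross = 27.5·-336.7500 = -9260.6250
edge 2: (18,1.5)→(19,27)  cross = 18·27 − 19·1.5 = 457.5000; (r_i+r_j)·cross = 37·457.5000 = 16927.5000
edge 3: (19,27)→(13,40)  cross = 19·40 − 13·27 = 409.0000; (r_i+r_j)·cross = 32·409.0000 = 13088.0000
edge 4: (13,40)→(8,25)  cross = 13·25 − 8·40 = 5.0000; (r_i+r_j)·cross = 21·5.0000 = 105.0000
Σcross = 453.2500 → A = |Σcross|/2 = 226.6250 mm²
Σ(r_i+r_j)·cross = 19433.6250 → first moment M = |Σ|/6 = 3238.9375
R_c = M/A = 3238.9375/226.6250 = 14.2921 mm
θ = 82° = 1.431170 rad
V = θ·R_c·A = 1.431170·14.2921·226.6250 = 4635.470 mm³

Volume = 4635.470 mm³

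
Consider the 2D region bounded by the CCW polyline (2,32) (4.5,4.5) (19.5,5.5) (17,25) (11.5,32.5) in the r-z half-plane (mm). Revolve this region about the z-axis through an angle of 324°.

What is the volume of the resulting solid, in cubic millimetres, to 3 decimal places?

Profile (r,z), 5 vertices: (2,32) (4.5,4.5) (19.5,5.5) (17,25) (11.5,32.5)
edge 0: (2,32)→(4.5,4.5)  cross = 2·4.5 − 4.5·32 = -135.0000; (r_i+r_j)·cross = 6.5·-135.0000 = -877.5000
edge 1: (4.5,4.5)→(19.5,5.5)  cross = 4.5·5.5 − 19.5·4.5 = -63.0000; (r_i+r_j)·cross = 24·-63.0000 = -1512.0000
edge 2: (19.5,5.5)→(17,25)  cross = 19.5·25 − 17·5.5 = 394.0000; (r_i+r_j)·cross = 36.5·394.0000 = 14381.0000
edge 3: (17,25)→(11.5,32.5)  cross = 17·32.5 − 11.5·25 = 265.0000; (r_i+r_j)·cross = 28.5·265.0000 = 7552.5000
edge 4: (11.5,32.5)→(2,32)  cross = 11.5·32 − 2·32.5 = 303.0000; (r_i+r_j)·cross = 13.5·303.0000 = 4090.5000
Σcross = 764.0000 → A = |Σcross|/2 = 382.0000 mm²
Σ(r_i+r_j)·cross = 23634.5000 → first moment M = |Σ|/6 = 3939.0833
R_c = M/A = 3939.0833/382.0000 = 10.3117 mm
θ = 324° = 5.654867 rad
V = θ·R_c·A = 5.654867·10.3117·382.0000 = 22274.991 mm³

Volume = 22274.991 mm³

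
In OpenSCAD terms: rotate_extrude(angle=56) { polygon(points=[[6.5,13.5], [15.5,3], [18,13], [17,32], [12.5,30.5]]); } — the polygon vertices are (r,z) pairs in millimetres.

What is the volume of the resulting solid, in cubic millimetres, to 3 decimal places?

Profile (r,z), 5 vertices: (6.5,13.5) (15.5,3) (18,13) (17,32) (12.5,30.5)
edge 0: (6.5,13.5)→(15.5,3)  cross = 6.5·3 − 15.5·13.5 = -189.7500; (r_i+r_j)·cross = 22·-189.7500 = -4174.5000
edge 1: (15.5,3)→(18,13)  cross = 15.5·13 − 18·3 = 147.5000; (r_i+r_j)·cross = 33.5·147.5000 = 4941.2500
edge 2: (18,13)→(17,32)  cross = 18·32 − 17·13 = 355.0000; (r_i+r_j)·cross = 35·355.0000 = 12425.0000
edge 3: (17,32)→(12.5,30.5)  cross = 17·30.5 − 12.5·32 = 118.5000; (r_i+r_j)·cross = 29.5·118.5000 = 3495.7500
edge 4: (12.5,30.5)→(6.5,13.5)  cross = 12.5·13.5 − 6.5·30.5 = -29.5000; (r_i+r_j)·cross = 19·-29.5000 = -560.5000
Σcross = 401.7500 → A = |Σcross|/2 = 200.8750 mm²
Σ(r_i+r_j)·cross = 16127.0000 → first moment M = |Σ|/6 = 2687.8333
R_c = M/A = 2687.8333/200.8750 = 13.3806 mm
θ = 56° = 0.977384 rad
V = θ·R_c·A = 0.977384·13.3806·200.8750 = 2627.046 mm³

Volume = 2627.046 mm³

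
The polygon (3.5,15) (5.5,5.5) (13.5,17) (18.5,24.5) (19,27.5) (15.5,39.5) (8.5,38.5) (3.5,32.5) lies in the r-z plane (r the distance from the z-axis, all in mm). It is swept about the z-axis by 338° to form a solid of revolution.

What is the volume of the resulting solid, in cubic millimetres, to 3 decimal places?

Volume = 20311.236 mm³

Profile (r,z), 8 vertices: (3.5,15) (5.5,5.5) (13.5,17) (18.5,24.5) (19,27.5) (15.5,39.5) (8.5,38.5) (3.5,32.5)
edge 0: (3.5,15)→(5.5,5.5)  cross = 3.5·5.5 − 5.5·15 = -63.2500; (r_i+r_j)·cross = 9·-63.2500 = -569.2500
edge 1: (5.5,5.5)→(13.5,17)  cross = 5.5·17 − 13.5·5.5 = 19.2500; (r_i+r_j)·cross = 19·19.2500 = 365.7500
edge 2: (13.5,17)→(18.5,24.5)  cross = 13.5·24.5 − 18.5·17 = 16.2500; (r_i+r_j)·cross = 32·16.2500 = 520.0000
edge 3: (18.5,24.5)→(19,27.5)  cross = 18.5·27.5 − 19·24.5 = 43.2500; (r_i+r_j)·cross = 37.5·43.2500 = 1621.8750
edge 4: (19,27.5)→(15.5,39.5)  cross = 19·39.5 − 15.5·27.5 = 324.2500; (r_i+r_j)·cross = 34.5·324.2500 = 11186.6250
edge 5: (15.5,39.5)→(8.5,38.5)  cross = 15.5·38.5 − 8.5·39.5 = 261.0000; (r_i+r_j)·cross = 24·261.0000 = 6264.0000
edge 6: (8.5,38.5)→(3.5,32.5)  cross = 8.5·32.5 − 3.5·38.5 = 141.5000; (r_i+r_j)·cross = 12·141.5000 = 1698.0000
edge 7: (3.5,32.5)→(3.5,15)  cross = 3.5·15 − 3.5·32.5 = -61.2500; (r_i+r_j)·cross = 7·-61.2500 = -428.7500
Σcross = 681.0000 → A = |Σcross|/2 = 340.5000 mm²
Σ(r_i+r_j)·cross = 20658.2500 → first moment M = |Σ|/6 = 3443.0417
R_c = M/A = 3443.0417/340.5000 = 10.1117 mm
θ = 338° = 5.899213 rad
V = θ·R_c·A = 5.899213·10.1117·340.5000 = 20311.236 mm³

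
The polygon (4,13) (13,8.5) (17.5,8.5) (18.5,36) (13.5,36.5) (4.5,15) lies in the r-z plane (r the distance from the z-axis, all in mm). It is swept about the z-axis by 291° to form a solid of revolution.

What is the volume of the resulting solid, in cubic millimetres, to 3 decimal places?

Volume = 17174.434 mm³

Profile (r,z), 6 vertices: (4,13) (13,8.5) (17.5,8.5) (18.5,36) (13.5,36.5) (4.5,15)
edge 0: (4,13)→(13,8.5)  cross = 4·8.5 − 13·13 = -135.0000; (r_i+r_j)·cross = 17·-135.0000 = -2295.0000
edge 1: (13,8.5)→(17.5,8.5)  cross = 13·8.5 − 17.5·8.5 = -38.2500; (r_i+r_j)·cross = 30.5·-38.2500 = -1166.6250
edge 2: (17.5,8.5)→(18.5,36)  cross = 17.5·36 − 18.5·8.5 = 472.7500; (r_i+r_j)·cross = 36·472.7500 = 17019.0000
edge 3: (18.5,36)→(13.5,36.5)  cross = 18.5·36.5 − 13.5·36 = 189.2500; (r_i+r_j)·cross = 32·189.2500 = 6056.0000
edge 4: (13.5,36.5)→(4.5,15)  cross = 13.5·15 − 4.5·36.5 = 38.2500; (r_i+r_j)·cross = 18·38.2500 = 688.5000
edge 5: (4.5,15)→(4,13)  cross = 4.5·13 − 4·15 = -1.5000; (r_i+r_j)·cross = 8.5·-1.5000 = -12.7500
Σcross = 525.5000 → A = |Σcross|/2 = 262.7500 mm²
Σ(r_i+r_j)·cross = 20289.1250 → first moment M = |Σ|/6 = 3381.5208
R_c = M/A = 3381.5208/262.7500 = 12.8697 mm
θ = 291° = 5.078908 rad
V = θ·R_c·A = 5.078908·12.8697·262.7500 = 17174.434 mm³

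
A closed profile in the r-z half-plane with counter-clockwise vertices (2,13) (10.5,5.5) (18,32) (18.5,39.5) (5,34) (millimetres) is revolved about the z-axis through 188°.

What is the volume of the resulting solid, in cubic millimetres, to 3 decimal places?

Volume = 10745.172 mm³

Profile (r,z), 5 vertices: (2,13) (10.5,5.5) (18,32) (18.5,39.5) (5,34)
edge 0: (2,13)→(10.5,5.5)  cross = 2·5.5 − 10.5·13 = -125.5000; (r_i+r_j)·cross = 12.5·-125.5000 = -1568.7500
edge 1: (10.5,5.5)→(18,32)  cross = 10.5·32 − 18·5.5 = 237.0000; (r_i+r_j)·cross = 28.5·237.0000 = 6754.5000
edge 2: (18,32)→(18.5,39.5)  cross = 18·39.5 − 18.5·32 = 119.0000; (r_i+r_j)·cross = 36.5·119.0000 = 4343.5000
edge 3: (18.5,39.5)→(5,34)  cross = 18.5·34 − 5·39.5 = 431.5000; (r_i+r_j)·cross = 23.5·431.5000 = 10140.2500
edge 4: (5,34)→(2,13)  cross = 5·13 − 2·34 = -3.0000; (r_i+r_j)·cross = 7·-3.0000 = -21.0000
Σcross = 659.0000 → A = |Σcross|/2 = 329.5000 mm²
Σ(r_i+r_j)·cross = 19648.5000 → first moment M = |Σ|/6 = 3274.7500
R_c = M/A = 3274.7500/329.5000 = 9.9385 mm
θ = 188° = 3.281219 rad
V = θ·R_c·A = 3.281219·9.9385·329.5000 = 10745.172 mm³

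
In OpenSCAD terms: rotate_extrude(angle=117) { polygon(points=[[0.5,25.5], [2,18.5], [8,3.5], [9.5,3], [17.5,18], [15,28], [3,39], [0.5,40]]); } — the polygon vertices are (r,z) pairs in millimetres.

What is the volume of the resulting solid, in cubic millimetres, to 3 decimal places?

Profile (r,z), 8 vertices: (0.5,25.5) (2,18.5) (8,3.5) (9.5,3) (17.5,18) (15,28) (3,39) (0.5,40)
edge 0: (0.5,25.5)→(2,18.5)  cross = 0.5·18.5 − 2·25.5 = -41.7500; (r_i+r_j)·cross = 2.5·-41.7500 = -104.3750
edge 1: (2,18.5)→(8,3.5)  cross = 2·3.5 − 8·18.5 = -141.0000; (r_i+r_j)·cross = 10·-141.0000 = -1410.0000
edge 2: (8,3.5)→(9.5,3)  cross = 8·3 − 9.5·3.5 = -9.2500; (r_i+r_j)·cross = 17.5·-9.2500 = -161.8750
edge 3: (9.5,3)→(17.5,18)  cross = 9.5·18 − 17.5·3 = 118.5000; (r_i+r_j)·cross = 27·118.5000 = 3199.5000
edge 4: (17.5,18)→(15,28)  cross = 17.5·28 − 15·18 = 220.0000; (r_i+r_j)·cross = 32.5·220.0000 = 7150.0000
edge 5: (15,28)→(3,39)  cross = 15·39 − 3·28 = 501.0000; (r_i+r_j)·cross = 18·501.0000 = 9018.0000
edge 6: (3,39)→(0.5,40)  cross = 3·40 − 0.5·39 = 100.5000; (r_i+r_j)·cross = 3.5·100.5000 = 351.7500
edge 7: (0.5,40)→(0.5,25.5)  cross = 0.5·25.5 − 0.5·40 = -7.2500; (r_i+r_j)·cross = 1·-7.2500 = -7.2500
Σcross = 740.7500 → A = |Σcross|/2 = 370.3750 mm²
Σ(r_i+r_j)·cross = 18035.7500 → first moment M = |Σ|/6 = 3005.9583
R_c = M/A = 3005.9583/370.3750 = 8.1160 mm
θ = 117° = 2.042035 rad
V = θ·R_c·A = 2.042035·8.1160·370.3750 = 6138.273 mm³

Volume = 6138.273 mm³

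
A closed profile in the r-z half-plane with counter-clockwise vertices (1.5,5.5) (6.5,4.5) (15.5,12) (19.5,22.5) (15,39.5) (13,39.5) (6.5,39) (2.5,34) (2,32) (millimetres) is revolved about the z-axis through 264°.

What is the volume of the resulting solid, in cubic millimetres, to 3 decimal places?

Volume = 20752.558 mm³

Profile (r,z), 9 vertices: (1.5,5.5) (6.5,4.5) (15.5,12) (19.5,22.5) (15,39.5) (13,39.5) (6.5,39) (2.5,34) (2,32)
edge 0: (1.5,5.5)→(6.5,4.5)  cross = 1.5·4.5 − 6.5·5.5 = -29.0000; (r_i+r_j)·cross = 8·-29.0000 = -232.0000
edge 1: (6.5,4.5)→(15.5,12)  cross = 6.5·12 − 15.5·4.5 = 8.2500; (r_i+r_j)·cross = 22·8.2500 = 181.5000
edge 2: (15.5,12)→(19.5,22.5)  cross = 15.5·22.5 − 19.5·12 = 114.7500; (r_i+r_j)·cross = 35·114.7500 = 4016.2500
edge 3: (19.5,22.5)→(15,39.5)  cross = 19.5·39.5 − 15·22.5 = 432.7500; (r_i+r_j)·cross = 34.5·432.7500 = 14929.8750
edge 4: (15,39.5)→(13,39.5)  cross = 15·39.5 − 13·39.5 = 79.0000; (r_i+r_j)·cross = 28·79.0000 = 2212.0000
edge 5: (13,39.5)→(6.5,39)  cross = 13·39 − 6.5·39.5 = 250.2500; (r_i+r_j)·cross = 19.5·250.2500 = 4879.8750
edge 6: (6.5,39)→(2.5,34)  cross = 6.5·34 − 2.5·39 = 123.5000; (r_i+r_j)·cross = 9·123.5000 = 1111.5000
edge 7: (2.5,34)→(2,32)  cross = 2.5·32 − 2·34 = 12.0000; (r_i+r_j)·cross = 4.5·12.0000 = 54.0000
edge 8: (2,32)→(1.5,5.5)  cross = 2·5.5 − 1.5·32 = -37.0000; (r_i+r_j)·cross = 3.5·-37.0000 = -129.5000
Σcross = 954.5000 → A = |Σcross|/2 = 477.2500 mm²
Σ(r_i+r_j)·cross = 27023.5000 → first moment M = |Σ|/6 = 4503.9167
R_c = M/A = 4503.9167/477.2500 = 9.4372 mm
θ = 264° = 4.607669 rad
V = θ·R_c·A = 4.607669·9.4372·477.2500 = 20752.558 mm³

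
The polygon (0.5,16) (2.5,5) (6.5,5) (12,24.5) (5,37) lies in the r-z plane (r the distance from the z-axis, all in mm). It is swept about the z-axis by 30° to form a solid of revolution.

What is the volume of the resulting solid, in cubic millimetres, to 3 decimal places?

Volume = 641.179 mm³

Profile (r,z), 5 vertices: (0.5,16) (2.5,5) (6.5,5) (12,24.5) (5,37)
edge 0: (0.5,16)→(2.5,5)  cross = 0.5·5 − 2.5·16 = -37.5000; (r_i+r_j)·cross = 3·-37.5000 = -112.5000
edge 1: (2.5,5)→(6.5,5)  cross = 2.5·5 − 6.5·5 = -20.0000; (r_i+r_j)·cross = 9·-20.0000 = -180.0000
edge 2: (6.5,5)→(12,24.5)  cross = 6.5·24.5 − 12·5 = 99.2500; (r_i+r_j)·cross = 18.5·99.2500 = 1836.1250
edge 3: (12,24.5)→(5,37)  cross = 12·37 − 5·24.5 = 321.5000; (r_i+r_j)·cross = 17·321.5000 = 5465.5000
edge 4: (5,37)→(0.5,16)  cross = 5·16 − 0.5·37 = 61.5000; (r_i+r_j)·cross = 5.5·61.5000 = 338.2500
Σcross = 424.7500 → A = |Σcross|/2 = 212.3750 mm²
Σ(r_i+r_j)·cross = 7347.3750 → first moment M = |Σ|/6 = 1224.5625
R_c = M/A = 1224.5625/212.3750 = 5.7660 mm
θ = 30° = 0.523599 rad
V = θ·R_c·A = 0.523599·5.7660·212.3750 = 641.179 mm³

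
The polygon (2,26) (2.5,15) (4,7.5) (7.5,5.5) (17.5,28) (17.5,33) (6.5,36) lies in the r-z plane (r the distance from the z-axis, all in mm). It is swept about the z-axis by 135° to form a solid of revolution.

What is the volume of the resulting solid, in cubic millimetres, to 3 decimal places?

Volume = 6237.338 mm³

Profile (r,z), 7 vertices: (2,26) (2.5,15) (4,7.5) (7.5,5.5) (17.5,28) (17.5,33) (6.5,36)
edge 0: (2,26)→(2.5,15)  cross = 2·15 − 2.5·26 = -35.0000; (r_i+r_j)·cross = 4.5·-35.0000 = -157.5000
edge 1: (2.5,15)→(4,7.5)  cross = 2.5·7.5 − 4·15 = -41.2500; (r_i+r_j)·cross = 6.5·-41.2500 = -268.1250
edge 2: (4,7.5)→(7.5,5.5)  cross = 4·5.5 − 7.5·7.5 = -34.2500; (r_i+r_j)·cross = 11.5·-34.2500 = -393.8750
edge 3: (7.5,5.5)→(17.5,28)  cross = 7.5·28 − 17.5·5.5 = 113.7500; (r_i+r_j)·cross = 25·113.7500 = 2843.7500
edge 4: (17.5,28)→(17.5,33)  cross = 17.5·33 − 17.5·28 = 87.5000; (r_i+r_j)·cross = 35·87.5000 = 3062.5000
edge 5: (17.5,33)→(6.5,36)  cross = 17.5·36 − 6.5·33 = 415.5000; (r_i+r_j)·cross = 24·415.5000 = 9972.0000
edge 6: (6.5,36)→(2,26)  cross = 6.5·26 − 2·36 = 97.0000; (r_i+r_j)·cross = 8.5·97.0000 = 824.5000
Σcross = 603.2500 → A = |Σcross|/2 = 301.6250 mm²
Σ(r_i+r_j)·cross = 15883.2500 → first moment M = |Σ|/6 = 2647.2083
R_c = M/A = 2647.2083/301.6250 = 8.7765 mm
θ = 135° = 2.356194 rad
V = θ·R_c·A = 2.356194·8.7765·301.6250 = 6237.338 mm³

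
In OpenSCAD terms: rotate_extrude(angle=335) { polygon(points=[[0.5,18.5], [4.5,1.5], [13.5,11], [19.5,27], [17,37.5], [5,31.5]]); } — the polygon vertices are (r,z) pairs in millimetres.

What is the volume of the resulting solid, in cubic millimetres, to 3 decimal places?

Volume = 22490.164 mm³

Profile (r,z), 6 vertices: (0.5,18.5) (4.5,1.5) (13.5,11) (19.5,27) (17,37.5) (5,31.5)
edge 0: (0.5,18.5)→(4.5,1.5)  cross = 0.5·1.5 − 4.5·18.5 = -82.5000; (r_i+r_j)·cross = 5·-82.5000 = -412.5000
edge 1: (4.5,1.5)→(13.5,11)  cross = 4.5·11 − 13.5·1.5 = 29.2500; (r_i+r_j)·cross = 18·29.2500 = 526.5000
edge 2: (13.5,11)→(19.5,27)  cross = 13.5·27 − 19.5·11 = 150.0000; (r_i+r_j)·cross = 33·150.0000 = 4950.0000
edge 3: (19.5,27)→(17,37.5)  cross = 19.5·37.5 − 17·27 = 272.2500; (r_i+r_j)·cross = 36.5·272.2500 = 9937.1250
edge 4: (17,37.5)→(5,31.5)  cross = 17·31.5 − 5·37.5 = 348.0000; (r_i+r_j)·cross = 22·348.0000 = 7656.0000
edge 5: (5,31.5)→(0.5,18.5)  cross = 5·18.5 − 0.5·31.5 = 76.7500; (r_i+r_j)·cross = 5.5·76.7500 = 422.1250
Σcross = 793.7500 → A = |Σcross|/2 = 396.8750 mm²
Σ(r_i+r_j)·cross = 23079.2500 → first moment M = |Σ|/6 = 3846.5417
R_c = M/A = 3846.5417/396.8750 = 9.6921 mm
θ = 335° = 5.846853 rad
V = θ·R_c·A = 5.846853·9.6921·396.8750 = 22490.164 mm³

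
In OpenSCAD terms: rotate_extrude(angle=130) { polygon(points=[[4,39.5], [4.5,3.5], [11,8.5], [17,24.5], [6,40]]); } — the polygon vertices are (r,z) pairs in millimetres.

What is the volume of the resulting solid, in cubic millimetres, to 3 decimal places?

Volume = 5722.709 mm³

Profile (r,z), 5 vertices: (4,39.5) (4.5,3.5) (11,8.5) (17,24.5) (6,40)
edge 0: (4,39.5)→(4.5,3.5)  cross = 4·3.5 − 4.5·39.5 = -163.7500; (r_i+r_j)·cross = 8.5·-163.7500 = -1391.8750
edge 1: (4.5,3.5)→(11,8.5)  cross = 4.5·8.5 − 11·3.5 = -0.2500; (r_i+r_j)·cross = 15.5·-0.2500 = -3.8750
edge 2: (11,8.5)→(17,24.5)  cross = 11·24.5 − 17·8.5 = 125.0000; (r_i+r_j)·cross = 28·125.0000 = 3500.0000
edge 3: (17,24.5)→(6,40)  cross = 17·40 − 6·24.5 = 533.0000; (r_i+r_j)·cross = 23·533.0000 = 12259.0000
edge 4: (6,40)→(4,39.5)  cross = 6·39.5 − 4·40 = 77.0000; (r_i+r_j)·cross = 10·77.0000 = 770.0000
Σcross = 571.0000 → A = |Σcross|/2 = 285.5000 mm²
Σ(r_i+r_j)·cross = 15133.2500 → first moment M = |Σ|/6 = 2522.2083
R_c = M/A = 2522.2083/285.5000 = 8.8344 mm
θ = 130° = 2.268928 rad
V = θ·R_c·A = 2.268928·8.8344·285.5000 = 5722.709 mm³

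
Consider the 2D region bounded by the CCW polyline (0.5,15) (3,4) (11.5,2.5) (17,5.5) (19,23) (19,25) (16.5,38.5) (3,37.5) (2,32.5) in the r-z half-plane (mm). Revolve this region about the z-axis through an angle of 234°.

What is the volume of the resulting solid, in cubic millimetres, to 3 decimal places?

Profile (r,z), 9 vertices: (0.5,15) (3,4) (11.5,2.5) (17,5.5) (19,23) (19,25) (16.5,38.5) (3,37.5) (2,32.5)
edge 0: (0.5,15)→(3,4)  cross = 0.5·4 − 3·15 = -43.0000; (r_i+r_j)·cross = 3.5·-43.0000 = -150.5000
edge 1: (3,4)→(11.5,2.5)  cross = 3·2.5 − 11.5·4 = -38.5000; (r_i+r_j)·cross = 14.5·-38.5000 = -558.2500
edge 2: (11.5,2.5)→(17,5.5)  cross = 11.5·5.5 − 17·2.5 = 20.7500; (r_i+r_j)·cross = 28.5·20.7500 = 591.3750
edge 3: (17,5.5)→(19,23)  cross = 17·23 − 19·5.5 = 286.5000; (r_i+r_j)·cross = 36·286.5000 = 10314.0000
edge 4: (19,23)→(19,25)  cross = 19·25 − 19·23 = 38.0000; (r_i+r_j)·cross = 38·38.0000 = 1444.0000
edge 5: (19,25)→(16.5,38.5)  cross = 19·38.5 − 16.5·25 = 319.0000; (r_i+r_j)·cross = 35.5·319.0000 = 11324.5000
edge 6: (16.5,38.5)→(3,37.5)  cross = 16.5·37.5 − 3·38.5 = 503.2500; (r_i+r_j)·cross = 19.5·503.2500 = 9813.3750
edge 7: (3,37.5)→(2,32.5)  cross = 3·32.5 − 2·37.5 = 22.5000; (r_i+r_j)·cross = 5·22.5000 = 112.5000
edge 8: (2,32.5)→(0.5,15)  cross = 2·15 − 0.5·32.5 = 13.7500; (r_i+r_j)·cross = 2.5·13.7500 = 34.3750
Σcross = 1122.2500 → A = |Σcross|/2 = 561.1250 mm²
Σ(r_i+r_j)·cross = 32925.3750 → first moment M = |Σ|/6 = 5487.5625
R_c = M/A = 5487.5625/561.1250 = 9.7796 mm
θ = 234° = 4.084070 rad
V = θ·R_c·A = 4.084070·9.7796·561.1250 = 22411.592 mm³

Volume = 22411.592 mm³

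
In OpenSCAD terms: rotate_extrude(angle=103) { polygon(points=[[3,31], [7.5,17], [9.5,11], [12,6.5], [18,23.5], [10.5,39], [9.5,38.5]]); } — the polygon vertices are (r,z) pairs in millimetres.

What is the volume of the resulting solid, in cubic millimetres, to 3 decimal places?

Profile (r,z), 7 vertices: (3,31) (7.5,17) (9.5,11) (12,6.5) (18,23.5) (10.5,39) (9.5,38.5)
edge 0: (3,31)→(7.5,17)  cross = 3·17 − 7.5·31 = -181.5000; (r_i+r_j)·cross = 10.5·-181.5000 = -1905.7500
edge 1: (7.5,17)→(9.5,11)  cross = 7.5·11 − 9.5·17 = -79.0000; (r_i+r_j)·cross = 17·-79.0000 = -1343.0000
edge 2: (9.5,11)→(12,6.5)  cross = 9.5·6.5 − 12·11 = -70.2500; (r_i+r_j)·cross = 21.5·-70.2500 = -1510.3750
edge 3: (12,6.5)→(18,23.5)  cross = 12·23.5 − 18·6.5 = 165.0000; (r_i+r_j)·cross = 30·165.0000 = 4950.0000
edge 4: (18,23.5)→(10.5,39)  cross = 18·39 − 10.5·23.5 = 455.2500; (r_i+r_j)·cross = 28.5·455.2500 = 12974.6250
edge 5: (10.5,39)→(9.5,38.5)  cross = 10.5·38.5 − 9.5·39 = 33.7500; (r_i+r_j)·cross = 20·33.7500 = 675.0000
edge 6: (9.5,38.5)→(3,31)  cross = 9.5·31 − 3·38.5 = 179.0000; (r_i+r_j)·cross = 12.5·179.0000 = 2237.5000
Σcross = 502.2500 → A = |Σcross|/2 = 251.1250 mm²
Σ(r_i+r_j)·cross = 16078.0000 → first moment M = |Σ|/6 = 2679.6667
R_c = M/A = 2679.6667/251.1250 = 10.6706 mm
θ = 103° = 1.797689 rad
V = θ·R_c·A = 1.797689·10.6706·251.1250 = 4817.208 mm³

Volume = 4817.208 mm³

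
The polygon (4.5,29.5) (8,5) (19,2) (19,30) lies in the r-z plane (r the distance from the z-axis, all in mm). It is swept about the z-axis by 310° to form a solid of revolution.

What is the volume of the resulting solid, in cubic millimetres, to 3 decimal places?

Volume = 22916.711 mm³

Profile (r,z), 4 vertices: (4.5,29.5) (8,5) (19,2) (19,30)
edge 0: (4.5,29.5)→(8,5)  cross = 4.5·5 − 8·29.5 = -213.5000; (r_i+r_j)·cross = 12.5·-213.5000 = -2668.7500
edge 1: (8,5)→(19,2)  cross = 8·2 − 19·5 = -79.0000; (r_i+r_j)·cross = 27·-79.0000 = -2133.0000
edge 2: (19,2)→(19,30)  cross = 19·30 − 19·2 = 532.0000; (r_i+r_j)·cross = 38·532.0000 = 20216.0000
edge 3: (19,30)→(4.5,29.5)  cross = 19·29.5 − 4.5·30 = 425.5000; (r_i+r_j)·cross = 23.5·425.5000 = 9999.2500
Σcross = 665.0000 → A = |Σcross|/2 = 332.5000 mm²
Σ(r_i+r_j)·cross = 25413.5000 → first moment M = |Σ|/6 = 4235.5833
R_c = M/A = 4235.5833/332.5000 = 12.7386 mm
θ = 310° = 5.410521 rad
V = θ·R_c·A = 5.410521·12.7386·332.5000 = 22916.711 mm³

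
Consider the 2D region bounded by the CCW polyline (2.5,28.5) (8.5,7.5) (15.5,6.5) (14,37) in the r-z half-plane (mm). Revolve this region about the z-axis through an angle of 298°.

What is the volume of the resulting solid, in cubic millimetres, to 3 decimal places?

Profile (r,z), 4 vertices: (2.5,28.5) (8.5,7.5) (15.5,6.5) (14,37)
edge 0: (2.5,28.5)→(8.5,7.5)  cross = 2.5·7.5 − 8.5·28.5 = -223.5000; (r_i+r_j)·cross = 11·-223.5000 = -2458.5000
edge 1: (8.5,7.5)→(15.5,6.5)  cross = 8.5·6.5 − 15.5·7.5 = -61.0000; (r_i+r_j)·cross = 24·-61.0000 = -1464.0000
edge 2: (15.5,6.5)→(14,37)  cross = 15.5·37 − 14·6.5 = 482.5000; (r_i+r_j)·cross = 29.5·482.5000 = 14233.7500
edge 3: (14,37)→(2.5,28.5)  cross = 14·28.5 − 2.5·37 = 306.5000; (r_i+r_j)·cross = 16.5·306.5000 = 5057.2500
Σcross = 504.5000 → A = |Σcross|/2 = 252.2500 mm²
Σ(r_i+r_j)·cross = 15368.5000 → first moment M = |Σ|/6 = 2561.4167
R_c = M/A = 2561.4167/252.2500 = 10.1543 mm
θ = 298° = 5.201081 rad
V = θ·R_c·A = 5.201081·10.1543·252.2500 = 13322.136 mm³

Volume = 13322.136 mm³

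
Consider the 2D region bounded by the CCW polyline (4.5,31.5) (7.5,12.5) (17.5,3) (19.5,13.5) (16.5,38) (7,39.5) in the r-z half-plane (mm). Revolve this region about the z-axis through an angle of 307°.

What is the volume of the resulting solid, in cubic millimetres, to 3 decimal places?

Volume = 24758.498 mm³

Profile (r,z), 6 vertices: (4.5,31.5) (7.5,12.5) (17.5,3) (19.5,13.5) (16.5,38) (7,39.5)
edge 0: (4.5,31.5)→(7.5,12.5)  cross = 4.5·12.5 − 7.5·31.5 = -180.0000; (r_i+r_j)·cross = 12·-180.0000 = -2160.0000
edge 1: (7.5,12.5)→(17.5,3)  cross = 7.5·3 − 17.5·12.5 = -196.2500; (r_i+r_j)·cross = 25·-196.2500 = -4906.2500
edge 2: (17.5,3)→(19.5,13.5)  cross = 17.5·13.5 − 19.5·3 = 177.7500; (r_i+r_j)·cross = 37·177.7500 = 6576.7500
edge 3: (19.5,13.5)→(16.5,38)  cross = 19.5·38 − 16.5·13.5 = 518.2500; (r_i+r_j)·cross = 36·518.2500 = 18657.0000
edge 4: (16.5,38)→(7,39.5)  cross = 16.5·39.5 − 7·38 = 385.7500; (r_i+r_j)·cross = 23.5·385.7500 = 9065.1250
edge 5: (7,39.5)→(4.5,31.5)  cross = 7·31.5 − 4.5·39.5 = 42.7500; (r_i+r_j)·cross = 11.5·42.7500 = 491.6250
Σcross = 748.2500 → A = |Σcross|/2 = 374.1250 mm²
Σ(r_i+r_j)·cross = 27724.2500 → first moment M = |Σ|/6 = 4620.7083
R_c = M/A = 4620.7083/374.1250 = 12.3507 mm
θ = 307° = 5.358161 rad
V = θ·R_c·A = 5.358161·12.3507·374.1250 = 24758.498 mm³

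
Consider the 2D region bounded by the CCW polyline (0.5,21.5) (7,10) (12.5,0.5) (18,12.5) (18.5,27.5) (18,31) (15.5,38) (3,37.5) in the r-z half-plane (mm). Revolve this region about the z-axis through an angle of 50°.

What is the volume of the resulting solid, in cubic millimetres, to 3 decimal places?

Profile (r,z), 8 vertices: (0.5,21.5) (7,10) (12.5,0.5) (18,12.5) (18.5,27.5) (18,31) (15.5,38) (3,37.5)
edge 0: (0.5,21.5)→(7,10)  cross = 0.5·10 − 7·21.5 = -145.5000; (r_i+r_j)·cross = 7.5·-145.5000 = -1091.2500
edge 1: (7,10)→(12.5,0.5)  cross = 7·0.5 − 12.5·10 = -121.5000; (r_i+r_j)·cross = 19.5·-121.5000 = -2369.2500
edge 2: (12.5,0.5)→(18,12.5)  cross = 12.5·12.5 − 18·0.5 = 147.2500; (r_i+r_j)·cross = 30.5·147.2500 = 4491.1250
edge 3: (18,12.5)→(18.5,27.5)  cross = 18·27.5 − 18.5·12.5 = 263.7500; (r_i+r_j)·cross = 36.5·263.7500 = 9626.8750
edge 4: (18.5,27.5)→(18,31)  cross = 18.5·31 − 18·27.5 = 78.5000; (r_i+r_j)·cross = 36.5·78.5000 = 2865.2500
edge 5: (18,31)→(15.5,38)  cross = 18·38 − 15.5·31 = 203.5000; (r_i+r_j)·cross = 33.5·203.5000 = 6817.2500
edge 6: (15.5,38)→(3,37.5)  cross = 15.5·37.5 − 3·38 = 467.2500; (r_i+r_j)·cross = 18.5·467.2500 = 8644.1250
edge 7: (3,37.5)→(0.5,21.5)  cross = 3·21.5 − 0.5·37.5 = 45.7500; (r_i+r_j)·cross = 3.5·45.7500 = 160.1250
Σcross = 939.0000 → A = |Σcross|/2 = 469.5000 mm²
Σ(r_i+r_j)·cross = 29144.2500 → first moment M = |Σ|/6 = 4857.3750
R_c = M/A = 4857.3750/469.5000 = 10.3458 mm
θ = 50° = 0.872665 rad
V = θ·R_c·A = 0.872665·10.3458·469.5000 = 4238.859 mm³

Volume = 4238.859 mm³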